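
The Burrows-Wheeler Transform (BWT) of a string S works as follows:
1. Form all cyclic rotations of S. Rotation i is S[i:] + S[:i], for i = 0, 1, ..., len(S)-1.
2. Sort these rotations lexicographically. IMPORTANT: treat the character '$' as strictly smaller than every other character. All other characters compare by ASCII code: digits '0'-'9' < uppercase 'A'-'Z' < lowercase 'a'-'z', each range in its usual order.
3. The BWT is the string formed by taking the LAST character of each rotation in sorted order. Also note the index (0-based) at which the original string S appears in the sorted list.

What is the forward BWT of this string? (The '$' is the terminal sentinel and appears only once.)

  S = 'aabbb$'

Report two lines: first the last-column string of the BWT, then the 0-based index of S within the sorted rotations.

Answer: b$abba
1

Derivation:
All 6 rotations (rotation i = S[i:]+S[:i]):
  rot[0] = aabbb$
  rot[1] = abbb$a
  rot[2] = bbb$aa
  rot[3] = bb$aab
  rot[4] = b$aabb
  rot[5] = $aabbb
Sorted (with $ < everything):
  sorted[0] = $aabbb  (last char: 'b')
  sorted[1] = aabbb$  (last char: '$')
  sorted[2] = abbb$a  (last char: 'a')
  sorted[3] = b$aabb  (last char: 'b')
  sorted[4] = bb$aab  (last char: 'b')
  sorted[5] = bbb$aa  (last char: 'a')
Last column: b$abba
Original string S is at sorted index 1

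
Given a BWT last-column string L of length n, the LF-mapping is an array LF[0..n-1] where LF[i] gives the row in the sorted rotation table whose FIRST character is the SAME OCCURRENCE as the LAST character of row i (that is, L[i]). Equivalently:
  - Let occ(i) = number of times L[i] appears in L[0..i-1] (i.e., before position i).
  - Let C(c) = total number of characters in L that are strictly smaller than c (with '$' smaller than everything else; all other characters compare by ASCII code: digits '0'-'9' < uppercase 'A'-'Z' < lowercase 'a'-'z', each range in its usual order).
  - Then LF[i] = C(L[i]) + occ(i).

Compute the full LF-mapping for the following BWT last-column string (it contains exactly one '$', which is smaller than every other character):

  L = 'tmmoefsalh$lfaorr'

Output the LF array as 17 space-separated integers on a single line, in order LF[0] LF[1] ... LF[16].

Char counts: '$':1, 'a':2, 'e':1, 'f':2, 'h':1, 'l':2, 'm':2, 'o':2, 'r':2, 's':1, 't':1
C (first-col start): C('$')=0, C('a')=1, C('e')=3, C('f')=4, C('h')=6, C('l')=7, C('m')=9, C('o')=11, C('r')=13, C('s')=15, C('t')=16
L[0]='t': occ=0, LF[0]=C('t')+0=16+0=16
L[1]='m': occ=0, LF[1]=C('m')+0=9+0=9
L[2]='m': occ=1, LF[2]=C('m')+1=9+1=10
L[3]='o': occ=0, LF[3]=C('o')+0=11+0=11
L[4]='e': occ=0, LF[4]=C('e')+0=3+0=3
L[5]='f': occ=0, LF[5]=C('f')+0=4+0=4
L[6]='s': occ=0, LF[6]=C('s')+0=15+0=15
L[7]='a': occ=0, LF[7]=C('a')+0=1+0=1
L[8]='l': occ=0, LF[8]=C('l')+0=7+0=7
L[9]='h': occ=0, LF[9]=C('h')+0=6+0=6
L[10]='$': occ=0, LF[10]=C('$')+0=0+0=0
L[11]='l': occ=1, LF[11]=C('l')+1=7+1=8
L[12]='f': occ=1, LF[12]=C('f')+1=4+1=5
L[13]='a': occ=1, LF[13]=C('a')+1=1+1=2
L[14]='o': occ=1, LF[14]=C('o')+1=11+1=12
L[15]='r': occ=0, LF[15]=C('r')+0=13+0=13
L[16]='r': occ=1, LF[16]=C('r')+1=13+1=14

Answer: 16 9 10 11 3 4 15 1 7 6 0 8 5 2 12 13 14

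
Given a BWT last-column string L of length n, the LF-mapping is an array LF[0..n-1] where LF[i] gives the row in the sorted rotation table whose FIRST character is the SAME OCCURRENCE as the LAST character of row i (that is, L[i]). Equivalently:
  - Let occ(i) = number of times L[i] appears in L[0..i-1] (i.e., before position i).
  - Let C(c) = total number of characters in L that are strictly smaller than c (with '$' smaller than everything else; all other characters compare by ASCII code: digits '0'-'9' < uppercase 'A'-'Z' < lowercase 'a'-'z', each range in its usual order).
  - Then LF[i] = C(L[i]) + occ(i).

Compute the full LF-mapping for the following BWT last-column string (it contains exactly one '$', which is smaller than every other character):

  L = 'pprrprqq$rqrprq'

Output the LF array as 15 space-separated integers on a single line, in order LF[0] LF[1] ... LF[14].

Answer: 1 2 9 10 3 11 5 6 0 12 7 13 4 14 8

Derivation:
Char counts: '$':1, 'p':4, 'q':4, 'r':6
C (first-col start): C('$')=0, C('p')=1, C('q')=5, C('r')=9
L[0]='p': occ=0, LF[0]=C('p')+0=1+0=1
L[1]='p': occ=1, LF[1]=C('p')+1=1+1=2
L[2]='r': occ=0, LF[2]=C('r')+0=9+0=9
L[3]='r': occ=1, LF[3]=C('r')+1=9+1=10
L[4]='p': occ=2, LF[4]=C('p')+2=1+2=3
L[5]='r': occ=2, LF[5]=C('r')+2=9+2=11
L[6]='q': occ=0, LF[6]=C('q')+0=5+0=5
L[7]='q': occ=1, LF[7]=C('q')+1=5+1=6
L[8]='$': occ=0, LF[8]=C('$')+0=0+0=0
L[9]='r': occ=3, LF[9]=C('r')+3=9+3=12
L[10]='q': occ=2, LF[10]=C('q')+2=5+2=7
L[11]='r': occ=4, LF[11]=C('r')+4=9+4=13
L[12]='p': occ=3, LF[12]=C('p')+3=1+3=4
L[13]='r': occ=5, LF[13]=C('r')+5=9+5=14
L[14]='q': occ=3, LF[14]=C('q')+3=5+3=8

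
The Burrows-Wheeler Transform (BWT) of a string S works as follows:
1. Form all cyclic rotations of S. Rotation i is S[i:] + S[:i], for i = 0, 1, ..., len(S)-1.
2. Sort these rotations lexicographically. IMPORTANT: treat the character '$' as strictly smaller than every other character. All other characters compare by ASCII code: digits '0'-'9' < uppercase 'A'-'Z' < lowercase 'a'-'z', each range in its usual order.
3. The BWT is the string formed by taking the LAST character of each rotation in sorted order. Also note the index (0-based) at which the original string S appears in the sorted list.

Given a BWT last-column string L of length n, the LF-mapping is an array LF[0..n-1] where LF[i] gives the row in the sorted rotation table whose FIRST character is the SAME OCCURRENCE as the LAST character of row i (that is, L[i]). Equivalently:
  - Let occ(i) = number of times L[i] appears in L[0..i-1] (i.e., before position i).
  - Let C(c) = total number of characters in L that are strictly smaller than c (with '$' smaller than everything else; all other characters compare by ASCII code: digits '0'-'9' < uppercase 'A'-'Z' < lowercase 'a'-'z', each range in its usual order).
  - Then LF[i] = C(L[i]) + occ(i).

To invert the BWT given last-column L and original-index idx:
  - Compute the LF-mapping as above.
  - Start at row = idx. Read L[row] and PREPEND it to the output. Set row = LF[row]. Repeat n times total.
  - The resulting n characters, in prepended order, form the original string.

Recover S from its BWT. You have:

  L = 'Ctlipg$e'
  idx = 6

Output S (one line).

LF mapping: 1 7 5 4 6 3 0 2
Walk LF starting at row 6, prepending L[row]:
  step 1: row=6, L[6]='$', prepend. Next row=LF[6]=0
  step 2: row=0, L[0]='C', prepend. Next row=LF[0]=1
  step 3: row=1, L[1]='t', prepend. Next row=LF[1]=7
  step 4: row=7, L[7]='e', prepend. Next row=LF[7]=2
  step 5: row=2, L[2]='l', prepend. Next row=LF[2]=5
  step 6: row=5, L[5]='g', prepend. Next row=LF[5]=3
  step 7: row=3, L[3]='i', prepend. Next row=LF[3]=4
  step 8: row=4, L[4]='p', prepend. Next row=LF[4]=6
Reversed output: pigletC$

Answer: pigletC$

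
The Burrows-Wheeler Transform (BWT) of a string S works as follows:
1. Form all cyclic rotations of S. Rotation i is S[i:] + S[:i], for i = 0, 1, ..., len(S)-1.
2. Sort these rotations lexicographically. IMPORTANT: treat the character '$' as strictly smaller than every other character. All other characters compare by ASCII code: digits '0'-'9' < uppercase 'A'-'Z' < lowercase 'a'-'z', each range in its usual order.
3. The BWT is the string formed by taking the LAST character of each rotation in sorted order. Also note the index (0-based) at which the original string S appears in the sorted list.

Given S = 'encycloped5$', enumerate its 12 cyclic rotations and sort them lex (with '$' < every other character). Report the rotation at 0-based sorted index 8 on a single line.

Answer: ncycloped5$e

Derivation:
All 12 rotations (rotation i = S[i:]+S[:i]):
  rot[0] = encycloped5$
  rot[1] = ncycloped5$e
  rot[2] = cycloped5$en
  rot[3] = ycloped5$enc
  rot[4] = cloped5$ency
  rot[5] = loped5$encyc
  rot[6] = oped5$encycl
  rot[7] = ped5$encyclo
  rot[8] = ed5$encyclop
  rot[9] = d5$encyclope
  rot[10] = 5$encycloped
  rot[11] = $encycloped5
Sorted (with $ < everything):
  sorted[0] = $encycloped5
  sorted[1] = 5$encycloped
  sorted[2] = cloped5$ency
  sorted[3] = cycloped5$en
  sorted[4] = d5$encyclope
  sorted[5] = ed5$encyclop
  sorted[6] = encycloped5$
  sorted[7] = loped5$encyc
  sorted[8] = ncycloped5$e
  sorted[9] = oped5$encycl
  sorted[10] = ped5$encyclo
  sorted[11] = ycloped5$enc
sorted[8] = ncycloped5$e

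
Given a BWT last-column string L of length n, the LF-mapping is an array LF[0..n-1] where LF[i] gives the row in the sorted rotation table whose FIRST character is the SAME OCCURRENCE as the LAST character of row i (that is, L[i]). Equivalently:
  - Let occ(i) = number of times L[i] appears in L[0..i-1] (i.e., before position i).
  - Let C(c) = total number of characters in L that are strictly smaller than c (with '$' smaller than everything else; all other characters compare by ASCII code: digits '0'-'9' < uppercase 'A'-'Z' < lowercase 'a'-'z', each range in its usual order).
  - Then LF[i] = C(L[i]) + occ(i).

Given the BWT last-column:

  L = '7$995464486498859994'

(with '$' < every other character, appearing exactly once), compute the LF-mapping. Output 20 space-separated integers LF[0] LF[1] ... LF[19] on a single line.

Char counts: '$':1, '4':5, '5':2, '6':2, '7':1, '8':3, '9':6
C (first-col start): C('$')=0, C('4')=1, C('5')=6, C('6')=8, C('7')=10, C('8')=11, C('9')=14
L[0]='7': occ=0, LF[0]=C('7')+0=10+0=10
L[1]='$': occ=0, LF[1]=C('$')+0=0+0=0
L[2]='9': occ=0, LF[2]=C('9')+0=14+0=14
L[3]='9': occ=1, LF[3]=C('9')+1=14+1=15
L[4]='5': occ=0, LF[4]=C('5')+0=6+0=6
L[5]='4': occ=0, LF[5]=C('4')+0=1+0=1
L[6]='6': occ=0, LF[6]=C('6')+0=8+0=8
L[7]='4': occ=1, LF[7]=C('4')+1=1+1=2
L[8]='4': occ=2, LF[8]=C('4')+2=1+2=3
L[9]='8': occ=0, LF[9]=C('8')+0=11+0=11
L[10]='6': occ=1, LF[10]=C('6')+1=8+1=9
L[11]='4': occ=3, LF[11]=C('4')+3=1+3=4
L[12]='9': occ=2, LF[12]=C('9')+2=14+2=16
L[13]='8': occ=1, LF[13]=C('8')+1=11+1=12
L[14]='8': occ=2, LF[14]=C('8')+2=11+2=13
L[15]='5': occ=1, LF[15]=C('5')+1=6+1=7
L[16]='9': occ=3, LF[16]=C('9')+3=14+3=17
L[17]='9': occ=4, LF[17]=C('9')+4=14+4=18
L[18]='9': occ=5, LF[18]=C('9')+5=14+5=19
L[19]='4': occ=4, LF[19]=C('4')+4=1+4=5

Answer: 10 0 14 15 6 1 8 2 3 11 9 4 16 12 13 7 17 18 19 5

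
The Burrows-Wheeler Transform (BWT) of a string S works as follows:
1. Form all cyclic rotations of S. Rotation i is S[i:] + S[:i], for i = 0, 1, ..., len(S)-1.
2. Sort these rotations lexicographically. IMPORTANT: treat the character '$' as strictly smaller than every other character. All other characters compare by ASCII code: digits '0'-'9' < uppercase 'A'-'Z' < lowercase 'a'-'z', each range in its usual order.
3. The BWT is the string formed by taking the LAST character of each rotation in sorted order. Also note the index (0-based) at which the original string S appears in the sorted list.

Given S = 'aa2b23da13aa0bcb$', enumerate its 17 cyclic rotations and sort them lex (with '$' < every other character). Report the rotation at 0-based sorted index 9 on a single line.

All 17 rotations (rotation i = S[i:]+S[:i]):
  rot[0] = aa2b23da13aa0bcb$
  rot[1] = a2b23da13aa0bcb$a
  rot[2] = 2b23da13aa0bcb$aa
  rot[3] = b23da13aa0bcb$aa2
  rot[4] = 23da13aa0bcb$aa2b
  rot[5] = 3da13aa0bcb$aa2b2
  rot[6] = da13aa0bcb$aa2b23
  rot[7] = a13aa0bcb$aa2b23d
  rot[8] = 13aa0bcb$aa2b23da
  rot[9] = 3aa0bcb$aa2b23da1
  rot[10] = aa0bcb$aa2b23da13
  rot[11] = a0bcb$aa2b23da13a
  rot[12] = 0bcb$aa2b23da13aa
  rot[13] = bcb$aa2b23da13aa0
  rot[14] = cb$aa2b23da13aa0b
  rot[15] = b$aa2b23da13aa0bc
  rot[16] = $aa2b23da13aa0bcb
Sorted (with $ < everything):
  sorted[0] = $aa2b23da13aa0bcb
  sorted[1] = 0bcb$aa2b23da13aa
  sorted[2] = 13aa0bcb$aa2b23da
  sorted[3] = 23da13aa0bcb$aa2b
  sorted[4] = 2b23da13aa0bcb$aa
  sorted[5] = 3aa0bcb$aa2b23da1
  sorted[6] = 3da13aa0bcb$aa2b2
  sorted[7] = a0bcb$aa2b23da13a
  sorted[8] = a13aa0bcb$aa2b23d
  sorted[9] = a2b23da13aa0bcb$a
  sorted[10] = aa0bcb$aa2b23da13
  sorted[11] = aa2b23da13aa0bcb$
  sorted[12] = b$aa2b23da13aa0bc
  sorted[13] = b23da13aa0bcb$aa2
  sorted[14] = bcb$aa2b23da13aa0
  sorted[15] = cb$aa2b23da13aa0b
  sorted[16] = da13aa0bcb$aa2b23
sorted[9] = a2b23da13aa0bcb$a

Answer: a2b23da13aa0bcb$a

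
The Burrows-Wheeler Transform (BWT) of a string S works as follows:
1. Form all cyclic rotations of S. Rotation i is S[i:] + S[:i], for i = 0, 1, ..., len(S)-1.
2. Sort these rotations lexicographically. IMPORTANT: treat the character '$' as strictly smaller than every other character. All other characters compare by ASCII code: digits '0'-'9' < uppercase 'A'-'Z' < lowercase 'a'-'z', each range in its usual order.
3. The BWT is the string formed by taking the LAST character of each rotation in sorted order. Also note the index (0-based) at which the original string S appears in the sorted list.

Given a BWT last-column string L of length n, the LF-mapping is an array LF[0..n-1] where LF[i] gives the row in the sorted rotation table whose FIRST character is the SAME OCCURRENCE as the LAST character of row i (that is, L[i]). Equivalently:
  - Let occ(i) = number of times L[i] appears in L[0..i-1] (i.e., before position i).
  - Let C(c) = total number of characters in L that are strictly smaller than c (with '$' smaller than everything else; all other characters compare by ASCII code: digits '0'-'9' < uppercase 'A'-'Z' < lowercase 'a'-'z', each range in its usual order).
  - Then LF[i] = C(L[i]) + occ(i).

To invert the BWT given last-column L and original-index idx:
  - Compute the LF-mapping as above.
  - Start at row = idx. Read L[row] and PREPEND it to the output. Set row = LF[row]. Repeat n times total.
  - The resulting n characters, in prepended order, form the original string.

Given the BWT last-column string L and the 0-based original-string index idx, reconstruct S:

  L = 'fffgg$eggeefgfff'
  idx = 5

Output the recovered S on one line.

Answer: fefefgfgfgefggf$

Derivation:
LF mapping: 4 5 6 11 12 0 1 13 14 2 3 7 15 8 9 10
Walk LF starting at row 5, prepending L[row]:
  step 1: row=5, L[5]='$', prepend. Next row=LF[5]=0
  step 2: row=0, L[0]='f', prepend. Next row=LF[0]=4
  step 3: row=4, L[4]='g', prepend. Next row=LF[4]=12
  step 4: row=12, L[12]='g', prepend. Next row=LF[12]=15
  step 5: row=15, L[15]='f', prepend. Next row=LF[15]=10
  step 6: row=10, L[10]='e', prepend. Next row=LF[10]=3
  step 7: row=3, L[3]='g', prepend. Next row=LF[3]=11
  step 8: row=11, L[11]='f', prepend. Next row=LF[11]=7
  step 9: row=7, L[7]='g', prepend. Next row=LF[7]=13
  step 10: row=13, L[13]='f', prepend. Next row=LF[13]=8
  step 11: row=8, L[8]='g', prepend. Next row=LF[8]=14
  step 12: row=14, L[14]='f', prepend. Next row=LF[14]=9
  step 13: row=9, L[9]='e', prepend. Next row=LF[9]=2
  step 14: row=2, L[2]='f', prepend. Next row=LF[2]=6
  step 15: row=6, L[6]='e', prepend. Next row=LF[6]=1
  step 16: row=1, L[1]='f', prepend. Next row=LF[1]=5
Reversed output: fefefgfgfgefggf$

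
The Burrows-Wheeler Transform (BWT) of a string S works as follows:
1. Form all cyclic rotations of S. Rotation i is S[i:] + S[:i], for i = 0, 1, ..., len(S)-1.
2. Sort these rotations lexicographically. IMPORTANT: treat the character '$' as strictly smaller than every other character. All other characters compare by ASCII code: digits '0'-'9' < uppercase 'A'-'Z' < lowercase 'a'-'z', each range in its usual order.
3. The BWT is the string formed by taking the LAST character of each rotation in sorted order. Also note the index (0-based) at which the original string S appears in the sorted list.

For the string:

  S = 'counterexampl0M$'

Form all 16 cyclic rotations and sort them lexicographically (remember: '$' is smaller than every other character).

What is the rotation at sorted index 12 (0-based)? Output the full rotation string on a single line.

All 16 rotations (rotation i = S[i:]+S[:i]):
  rot[0] = counterexampl0M$
  rot[1] = ounterexampl0M$c
  rot[2] = unterexampl0M$co
  rot[3] = nterexampl0M$cou
  rot[4] = terexampl0M$coun
  rot[5] = erexampl0M$count
  rot[6] = rexampl0M$counte
  rot[7] = exampl0M$counter
  rot[8] = xampl0M$countere
  rot[9] = ampl0M$counterex
  rot[10] = mpl0M$counterexa
  rot[11] = pl0M$counterexam
  rot[12] = l0M$counterexamp
  rot[13] = 0M$counterexampl
  rot[14] = M$counterexampl0
  rot[15] = $counterexampl0M
Sorted (with $ < everything):
  sorted[0] = $counterexampl0M
  sorted[1] = 0M$counterexampl
  sorted[2] = M$counterexampl0
  sorted[3] = ampl0M$counterex
  sorted[4] = counterexampl0M$
  sorted[5] = erexampl0M$count
  sorted[6] = exampl0M$counter
  sorted[7] = l0M$counterexamp
  sorted[8] = mpl0M$counterexa
  sorted[9] = nterexampl0M$cou
  sorted[10] = ounterexampl0M$c
  sorted[11] = pl0M$counterexam
  sorted[12] = rexampl0M$counte
  sorted[13] = terexampl0M$coun
  sorted[14] = unterexampl0M$co
  sorted[15] = xampl0M$countere
sorted[12] = rexampl0M$counte

Answer: rexampl0M$counte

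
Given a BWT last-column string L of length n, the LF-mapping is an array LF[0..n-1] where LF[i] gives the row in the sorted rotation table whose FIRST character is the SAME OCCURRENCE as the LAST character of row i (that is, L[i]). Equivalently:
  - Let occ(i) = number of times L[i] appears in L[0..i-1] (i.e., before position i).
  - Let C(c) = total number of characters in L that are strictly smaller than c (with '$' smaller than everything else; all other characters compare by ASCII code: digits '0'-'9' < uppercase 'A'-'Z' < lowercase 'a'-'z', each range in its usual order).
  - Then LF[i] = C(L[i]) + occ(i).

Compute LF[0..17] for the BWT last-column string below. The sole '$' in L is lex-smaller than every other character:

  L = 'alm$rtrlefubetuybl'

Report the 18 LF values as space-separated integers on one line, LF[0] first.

Answer: 1 7 10 0 11 13 12 8 4 6 15 2 5 14 16 17 3 9

Derivation:
Char counts: '$':1, 'a':1, 'b':2, 'e':2, 'f':1, 'l':3, 'm':1, 'r':2, 't':2, 'u':2, 'y':1
C (first-col start): C('$')=0, C('a')=1, C('b')=2, C('e')=4, C('f')=6, C('l')=7, C('m')=10, C('r')=11, C('t')=13, C('u')=15, C('y')=17
L[0]='a': occ=0, LF[0]=C('a')+0=1+0=1
L[1]='l': occ=0, LF[1]=C('l')+0=7+0=7
L[2]='m': occ=0, LF[2]=C('m')+0=10+0=10
L[3]='$': occ=0, LF[3]=C('$')+0=0+0=0
L[4]='r': occ=0, LF[4]=C('r')+0=11+0=11
L[5]='t': occ=0, LF[5]=C('t')+0=13+0=13
L[6]='r': occ=1, LF[6]=C('r')+1=11+1=12
L[7]='l': occ=1, LF[7]=C('l')+1=7+1=8
L[8]='e': occ=0, LF[8]=C('e')+0=4+0=4
L[9]='f': occ=0, LF[9]=C('f')+0=6+0=6
L[10]='u': occ=0, LF[10]=C('u')+0=15+0=15
L[11]='b': occ=0, LF[11]=C('b')+0=2+0=2
L[12]='e': occ=1, LF[12]=C('e')+1=4+1=5
L[13]='t': occ=1, LF[13]=C('t')+1=13+1=14
L[14]='u': occ=1, LF[14]=C('u')+1=15+1=16
L[15]='y': occ=0, LF[15]=C('y')+0=17+0=17
L[16]='b': occ=1, LF[16]=C('b')+1=2+1=3
L[17]='l': occ=2, LF[17]=C('l')+2=7+2=9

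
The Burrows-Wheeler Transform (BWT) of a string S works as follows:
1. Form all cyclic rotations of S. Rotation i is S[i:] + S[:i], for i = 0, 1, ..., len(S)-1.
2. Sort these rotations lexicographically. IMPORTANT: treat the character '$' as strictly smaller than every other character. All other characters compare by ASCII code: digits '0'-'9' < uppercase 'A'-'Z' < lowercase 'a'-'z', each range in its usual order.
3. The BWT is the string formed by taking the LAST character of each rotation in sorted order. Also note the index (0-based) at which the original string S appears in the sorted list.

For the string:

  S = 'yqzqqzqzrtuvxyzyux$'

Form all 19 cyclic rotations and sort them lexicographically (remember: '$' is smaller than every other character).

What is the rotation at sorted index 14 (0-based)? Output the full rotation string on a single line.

Answer: yzyux$yqzqqzqzrtuvx

Derivation:
All 19 rotations (rotation i = S[i:]+S[:i]):
  rot[0] = yqzqqzqzrtuvxyzyux$
  rot[1] = qzqqzqzrtuvxyzyux$y
  rot[2] = zqqzqzrtuvxyzyux$yq
  rot[3] = qqzqzrtuvxyzyux$yqz
  rot[4] = qzqzrtuvxyzyux$yqzq
  rot[5] = zqzrtuvxyzyux$yqzqq
  rot[6] = qzrtuvxyzyux$yqzqqz
  rot[7] = zrtuvxyzyux$yqzqqzq
  rot[8] = rtuvxyzyux$yqzqqzqz
  rot[9] = tuvxyzyux$yqzqqzqzr
  rot[10] = uvxyzyux$yqzqqzqzrt
  rot[11] = vxyzyux$yqzqqzqzrtu
  rot[12] = xyzyux$yqzqqzqzrtuv
  rot[13] = yzyux$yqzqqzqzrtuvx
  rot[14] = zyux$yqzqqzqzrtuvxy
  rot[15] = yux$yqzqqzqzrtuvxyz
  rot[16] = ux$yqzqqzqzrtuvxyzy
  rot[17] = x$yqzqqzqzrtuvxyzyu
  rot[18] = $yqzqqzqzrtuvxyzyux
Sorted (with $ < everything):
  sorted[0] = $yqzqqzqzrtuvxyzyux
  sorted[1] = qqzqzrtuvxyzyux$yqz
  sorted[2] = qzqqzqzrtuvxyzyux$y
  sorted[3] = qzqzrtuvxyzyux$yqzq
  sorted[4] = qzrtuvxyzyux$yqzqqz
  sorted[5] = rtuvxyzyux$yqzqqzqz
  sorted[6] = tuvxyzyux$yqzqqzqzr
  sorted[7] = uvxyzyux$yqzqqzqzrt
  sorted[8] = ux$yqzqqzqzrtuvxyzy
  sorted[9] = vxyzyux$yqzqqzqzrtu
  sorted[10] = x$yqzqqzqzrtuvxyzyu
  sorted[11] = xyzyux$yqzqqzqzrtuv
  sorted[12] = yqzqqzqzrtuvxyzyux$
  sorted[13] = yux$yqzqqzqzrtuvxyz
  sorted[14] = yzyux$yqzqqzqzrtuvx
  sorted[15] = zqqzqzrtuvxyzyux$yq
  sorted[16] = zqzrtuvxyzyux$yqzqq
  sorted[17] = zrtuvxyzyux$yqzqqzq
  sorted[18] = zyux$yqzqqzqzrtuvxy
sorted[14] = yzyux$yqzqqzqzrtuvx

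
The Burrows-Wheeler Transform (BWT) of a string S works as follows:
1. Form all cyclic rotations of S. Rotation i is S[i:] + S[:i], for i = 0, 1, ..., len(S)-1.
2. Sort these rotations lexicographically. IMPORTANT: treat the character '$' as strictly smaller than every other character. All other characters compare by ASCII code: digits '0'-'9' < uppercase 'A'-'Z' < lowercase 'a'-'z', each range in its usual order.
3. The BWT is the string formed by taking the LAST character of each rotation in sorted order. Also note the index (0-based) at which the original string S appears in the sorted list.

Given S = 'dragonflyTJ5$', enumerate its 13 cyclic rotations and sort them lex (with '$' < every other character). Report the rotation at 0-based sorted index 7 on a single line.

All 13 rotations (rotation i = S[i:]+S[:i]):
  rot[0] = dragonflyTJ5$
  rot[1] = ragonflyTJ5$d
  rot[2] = agonflyTJ5$dr
  rot[3] = gonflyTJ5$dra
  rot[4] = onflyTJ5$drag
  rot[5] = nflyTJ5$drago
  rot[6] = flyTJ5$dragon
  rot[7] = lyTJ5$dragonf
  rot[8] = yTJ5$dragonfl
  rot[9] = TJ5$dragonfly
  rot[10] = J5$dragonflyT
  rot[11] = 5$dragonflyTJ
  rot[12] = $dragonflyTJ5
Sorted (with $ < everything):
  sorted[0] = $dragonflyTJ5
  sorted[1] = 5$dragonflyTJ
  sorted[2] = J5$dragonflyT
  sorted[3] = TJ5$dragonfly
  sorted[4] = agonflyTJ5$dr
  sorted[5] = dragonflyTJ5$
  sorted[6] = flyTJ5$dragon
  sorted[7] = gonflyTJ5$dra
  sorted[8] = lyTJ5$dragonf
  sorted[9] = nflyTJ5$drago
  sorted[10] = onflyTJ5$drag
  sorted[11] = ragonflyTJ5$d
  sorted[12] = yTJ5$dragonfl
sorted[7] = gonflyTJ5$dra

Answer: gonflyTJ5$dra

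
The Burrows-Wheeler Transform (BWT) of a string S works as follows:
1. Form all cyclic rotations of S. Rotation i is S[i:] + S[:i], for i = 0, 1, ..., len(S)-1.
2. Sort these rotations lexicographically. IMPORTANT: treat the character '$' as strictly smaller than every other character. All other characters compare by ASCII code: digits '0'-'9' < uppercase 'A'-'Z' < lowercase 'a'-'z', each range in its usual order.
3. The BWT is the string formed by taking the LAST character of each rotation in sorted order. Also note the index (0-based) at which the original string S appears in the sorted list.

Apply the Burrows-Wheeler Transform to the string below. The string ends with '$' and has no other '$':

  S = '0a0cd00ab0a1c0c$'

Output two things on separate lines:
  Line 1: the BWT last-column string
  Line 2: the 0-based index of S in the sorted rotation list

Answer: cd$b0caa000a010c
2

Derivation:
All 16 rotations (rotation i = S[i:]+S[:i]):
  rot[0] = 0a0cd00ab0a1c0c$
  rot[1] = a0cd00ab0a1c0c$0
  rot[2] = 0cd00ab0a1c0c$0a
  rot[3] = cd00ab0a1c0c$0a0
  rot[4] = d00ab0a1c0c$0a0c
  rot[5] = 00ab0a1c0c$0a0cd
  rot[6] = 0ab0a1c0c$0a0cd0
  rot[7] = ab0a1c0c$0a0cd00
  rot[8] = b0a1c0c$0a0cd00a
  rot[9] = 0a1c0c$0a0cd00ab
  rot[10] = a1c0c$0a0cd00ab0
  rot[11] = 1c0c$0a0cd00ab0a
  rot[12] = c0c$0a0cd00ab0a1
  rot[13] = 0c$0a0cd00ab0a1c
  rot[14] = c$0a0cd00ab0a1c0
  rot[15] = $0a0cd00ab0a1c0c
Sorted (with $ < everything):
  sorted[0] = $0a0cd00ab0a1c0c  (last char: 'c')
  sorted[1] = 00ab0a1c0c$0a0cd  (last char: 'd')
  sorted[2] = 0a0cd00ab0a1c0c$  (last char: '$')
  sorted[3] = 0a1c0c$0a0cd00ab  (last char: 'b')
  sorted[4] = 0ab0a1c0c$0a0cd0  (last char: '0')
  sorted[5] = 0c$0a0cd00ab0a1c  (last char: 'c')
  sorted[6] = 0cd00ab0a1c0c$0a  (last char: 'a')
  sorted[7] = 1c0c$0a0cd00ab0a  (last char: 'a')
  sorted[8] = a0cd00ab0a1c0c$0  (last char: '0')
  sorted[9] = a1c0c$0a0cd00ab0  (last char: '0')
  sorted[10] = ab0a1c0c$0a0cd00  (last char: '0')
  sorted[11] = b0a1c0c$0a0cd00a  (last char: 'a')
  sorted[12] = c$0a0cd00ab0a1c0  (last char: '0')
  sorted[13] = c0c$0a0cd00ab0a1  (last char: '1')
  sorted[14] = cd00ab0a1c0c$0a0  (last char: '0')
  sorted[15] = d00ab0a1c0c$0a0c  (last char: 'c')
Last column: cd$b0caa000a010c
Original string S is at sorted index 2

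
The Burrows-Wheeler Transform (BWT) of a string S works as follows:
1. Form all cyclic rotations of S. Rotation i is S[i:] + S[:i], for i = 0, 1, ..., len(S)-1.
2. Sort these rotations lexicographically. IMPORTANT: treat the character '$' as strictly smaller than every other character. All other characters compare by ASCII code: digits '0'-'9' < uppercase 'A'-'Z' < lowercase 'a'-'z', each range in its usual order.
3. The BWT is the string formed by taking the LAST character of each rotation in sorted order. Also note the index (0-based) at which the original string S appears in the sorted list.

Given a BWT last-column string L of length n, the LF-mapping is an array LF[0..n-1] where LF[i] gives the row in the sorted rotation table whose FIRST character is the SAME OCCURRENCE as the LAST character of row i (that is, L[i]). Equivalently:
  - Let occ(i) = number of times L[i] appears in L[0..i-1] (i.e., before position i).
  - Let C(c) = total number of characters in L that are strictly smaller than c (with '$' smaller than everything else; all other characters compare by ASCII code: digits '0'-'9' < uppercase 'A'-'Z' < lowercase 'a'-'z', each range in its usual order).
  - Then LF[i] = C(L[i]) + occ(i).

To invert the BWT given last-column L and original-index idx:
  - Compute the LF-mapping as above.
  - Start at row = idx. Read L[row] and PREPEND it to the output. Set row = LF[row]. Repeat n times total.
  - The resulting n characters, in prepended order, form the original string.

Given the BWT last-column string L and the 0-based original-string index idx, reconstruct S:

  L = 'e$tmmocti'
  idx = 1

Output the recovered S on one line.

Answer: committe$

Derivation:
LF mapping: 2 0 7 4 5 6 1 8 3
Walk LF starting at row 1, prepending L[row]:
  step 1: row=1, L[1]='$', prepend. Next row=LF[1]=0
  step 2: row=0, L[0]='e', prepend. Next row=LF[0]=2
  step 3: row=2, L[2]='t', prepend. Next row=LF[2]=7
  step 4: row=7, L[7]='t', prepend. Next row=LF[7]=8
  step 5: row=8, L[8]='i', prepend. Next row=LF[8]=3
  step 6: row=3, L[3]='m', prepend. Next row=LF[3]=4
  step 7: row=4, L[4]='m', prepend. Next row=LF[4]=5
  step 8: row=5, L[5]='o', prepend. Next row=LF[5]=6
  step 9: row=6, L[6]='c', prepend. Next row=LF[6]=1
Reversed output: committe$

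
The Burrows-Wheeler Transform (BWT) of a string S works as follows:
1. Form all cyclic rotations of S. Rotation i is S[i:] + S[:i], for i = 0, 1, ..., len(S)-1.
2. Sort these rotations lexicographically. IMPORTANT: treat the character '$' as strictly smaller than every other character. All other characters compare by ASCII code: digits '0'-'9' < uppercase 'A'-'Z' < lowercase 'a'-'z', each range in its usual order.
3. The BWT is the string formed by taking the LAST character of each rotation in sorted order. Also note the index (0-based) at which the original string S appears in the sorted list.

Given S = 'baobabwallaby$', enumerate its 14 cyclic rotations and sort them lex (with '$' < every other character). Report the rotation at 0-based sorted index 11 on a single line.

Answer: obabwallaby$ba

Derivation:
All 14 rotations (rotation i = S[i:]+S[:i]):
  rot[0] = baobabwallaby$
  rot[1] = aobabwallaby$b
  rot[2] = obabwallaby$ba
  rot[3] = babwallaby$bao
  rot[4] = abwallaby$baob
  rot[5] = bwallaby$baoba
  rot[6] = wallaby$baobab
  rot[7] = allaby$baobabw
  rot[8] = llaby$baobabwa
  rot[9] = laby$baobabwal
  rot[10] = aby$baobabwall
  rot[11] = by$baobabwalla
  rot[12] = y$baobabwallab
  rot[13] = $baobabwallaby
Sorted (with $ < everything):
  sorted[0] = $baobabwallaby
  sorted[1] = abwallaby$baob
  sorted[2] = aby$baobabwall
  sorted[3] = allaby$baobabw
  sorted[4] = aobabwallaby$b
  sorted[5] = babwallaby$bao
  sorted[6] = baobabwallaby$
  sorted[7] = bwallaby$baoba
  sorted[8] = by$baobabwalla
  sorted[9] = laby$baobabwal
  sorted[10] = llaby$baobabwa
  sorted[11] = obabwallaby$ba
  sorted[12] = wallaby$baobab
  sorted[13] = y$baobabwallab
sorted[11] = obabwallaby$ba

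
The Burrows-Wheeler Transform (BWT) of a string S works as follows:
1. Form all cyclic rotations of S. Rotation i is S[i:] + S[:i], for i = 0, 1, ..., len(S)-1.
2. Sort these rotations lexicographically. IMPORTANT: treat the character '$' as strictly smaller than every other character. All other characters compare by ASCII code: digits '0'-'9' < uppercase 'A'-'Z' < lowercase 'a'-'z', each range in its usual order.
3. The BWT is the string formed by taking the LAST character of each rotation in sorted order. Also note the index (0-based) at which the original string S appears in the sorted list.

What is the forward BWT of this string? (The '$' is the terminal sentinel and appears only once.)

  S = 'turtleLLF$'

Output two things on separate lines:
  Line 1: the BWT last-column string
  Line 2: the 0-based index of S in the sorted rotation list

All 10 rotations (rotation i = S[i:]+S[:i]):
  rot[0] = turtleLLF$
  rot[1] = urtleLLF$t
  rot[2] = rtleLLF$tu
  rot[3] = tleLLF$tur
  rot[4] = leLLF$turt
  rot[5] = eLLF$turtl
  rot[6] = LLF$turtle
  rot[7] = LF$turtleL
  rot[8] = F$turtleLL
  rot[9] = $turtleLLF
Sorted (with $ < everything):
  sorted[0] = $turtleLLF  (last char: 'F')
  sorted[1] = F$turtleLL  (last char: 'L')
  sorted[2] = LF$turtleL  (last char: 'L')
  sorted[3] = LLF$turtle  (last char: 'e')
  sorted[4] = eLLF$turtl  (last char: 'l')
  sorted[5] = leLLF$turt  (last char: 't')
  sorted[6] = rtleLLF$tu  (last char: 'u')
  sorted[7] = tleLLF$tur  (last char: 'r')
  sorted[8] = turtleLLF$  (last char: '$')
  sorted[9] = urtleLLF$t  (last char: 't')
Last column: FLLeltur$t
Original string S is at sorted index 8

Answer: FLLeltur$t
8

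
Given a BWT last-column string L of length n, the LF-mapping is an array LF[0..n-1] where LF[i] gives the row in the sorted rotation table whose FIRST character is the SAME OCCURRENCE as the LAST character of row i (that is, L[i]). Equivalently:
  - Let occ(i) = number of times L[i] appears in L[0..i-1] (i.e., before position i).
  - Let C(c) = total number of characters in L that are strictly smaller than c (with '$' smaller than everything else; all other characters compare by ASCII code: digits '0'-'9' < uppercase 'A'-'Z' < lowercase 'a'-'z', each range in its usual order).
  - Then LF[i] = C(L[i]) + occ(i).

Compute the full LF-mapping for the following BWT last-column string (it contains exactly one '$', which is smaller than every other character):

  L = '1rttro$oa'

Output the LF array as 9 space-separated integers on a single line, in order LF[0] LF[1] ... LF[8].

Char counts: '$':1, '1':1, 'a':1, 'o':2, 'r':2, 't':2
C (first-col start): C('$')=0, C('1')=1, C('a')=2, C('o')=3, C('r')=5, C('t')=7
L[0]='1': occ=0, LF[0]=C('1')+0=1+0=1
L[1]='r': occ=0, LF[1]=C('r')+0=5+0=5
L[2]='t': occ=0, LF[2]=C('t')+0=7+0=7
L[3]='t': occ=1, LF[3]=C('t')+1=7+1=8
L[4]='r': occ=1, LF[4]=C('r')+1=5+1=6
L[5]='o': occ=0, LF[5]=C('o')+0=3+0=3
L[6]='$': occ=0, LF[6]=C('$')+0=0+0=0
L[7]='o': occ=1, LF[7]=C('o')+1=3+1=4
L[8]='a': occ=0, LF[8]=C('a')+0=2+0=2

Answer: 1 5 7 8 6 3 0 4 2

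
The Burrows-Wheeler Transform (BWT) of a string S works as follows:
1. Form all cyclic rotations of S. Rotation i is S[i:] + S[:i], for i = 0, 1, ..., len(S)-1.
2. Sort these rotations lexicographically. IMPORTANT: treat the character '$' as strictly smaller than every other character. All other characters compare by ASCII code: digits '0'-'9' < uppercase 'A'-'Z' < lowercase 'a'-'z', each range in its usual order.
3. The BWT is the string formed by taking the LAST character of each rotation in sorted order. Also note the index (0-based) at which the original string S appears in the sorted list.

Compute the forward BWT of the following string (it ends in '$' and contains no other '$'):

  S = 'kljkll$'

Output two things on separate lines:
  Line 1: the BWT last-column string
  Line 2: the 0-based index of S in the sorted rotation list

All 7 rotations (rotation i = S[i:]+S[:i]):
  rot[0] = kljkll$
  rot[1] = ljkll$k
  rot[2] = jkll$kl
  rot[3] = kll$klj
  rot[4] = ll$kljk
  rot[5] = l$kljkl
  rot[6] = $kljkll
Sorted (with $ < everything):
  sorted[0] = $kljkll  (last char: 'l')
  sorted[1] = jkll$kl  (last char: 'l')
  sorted[2] = kljkll$  (last char: '$')
  sorted[3] = kll$klj  (last char: 'j')
  sorted[4] = l$kljkl  (last char: 'l')
  sorted[5] = ljkll$k  (last char: 'k')
  sorted[6] = ll$kljk  (last char: 'k')
Last column: ll$jlkk
Original string S is at sorted index 2

Answer: ll$jlkk
2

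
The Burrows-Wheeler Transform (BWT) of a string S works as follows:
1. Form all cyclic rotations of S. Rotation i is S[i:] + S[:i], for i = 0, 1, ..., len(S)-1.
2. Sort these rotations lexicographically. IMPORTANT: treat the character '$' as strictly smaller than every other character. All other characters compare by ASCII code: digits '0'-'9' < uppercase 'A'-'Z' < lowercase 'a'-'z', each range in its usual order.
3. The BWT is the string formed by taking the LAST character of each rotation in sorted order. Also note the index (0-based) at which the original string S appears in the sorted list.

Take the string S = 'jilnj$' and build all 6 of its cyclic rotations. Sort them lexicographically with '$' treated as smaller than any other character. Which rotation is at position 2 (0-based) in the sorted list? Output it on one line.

Answer: j$jiln

Derivation:
All 6 rotations (rotation i = S[i:]+S[:i]):
  rot[0] = jilnj$
  rot[1] = ilnj$j
  rot[2] = lnj$ji
  rot[3] = nj$jil
  rot[4] = j$jiln
  rot[5] = $jilnj
Sorted (with $ < everything):
  sorted[0] = $jilnj
  sorted[1] = ilnj$j
  sorted[2] = j$jiln
  sorted[3] = jilnj$
  sorted[4] = lnj$ji
  sorted[5] = nj$jil
sorted[2] = j$jiln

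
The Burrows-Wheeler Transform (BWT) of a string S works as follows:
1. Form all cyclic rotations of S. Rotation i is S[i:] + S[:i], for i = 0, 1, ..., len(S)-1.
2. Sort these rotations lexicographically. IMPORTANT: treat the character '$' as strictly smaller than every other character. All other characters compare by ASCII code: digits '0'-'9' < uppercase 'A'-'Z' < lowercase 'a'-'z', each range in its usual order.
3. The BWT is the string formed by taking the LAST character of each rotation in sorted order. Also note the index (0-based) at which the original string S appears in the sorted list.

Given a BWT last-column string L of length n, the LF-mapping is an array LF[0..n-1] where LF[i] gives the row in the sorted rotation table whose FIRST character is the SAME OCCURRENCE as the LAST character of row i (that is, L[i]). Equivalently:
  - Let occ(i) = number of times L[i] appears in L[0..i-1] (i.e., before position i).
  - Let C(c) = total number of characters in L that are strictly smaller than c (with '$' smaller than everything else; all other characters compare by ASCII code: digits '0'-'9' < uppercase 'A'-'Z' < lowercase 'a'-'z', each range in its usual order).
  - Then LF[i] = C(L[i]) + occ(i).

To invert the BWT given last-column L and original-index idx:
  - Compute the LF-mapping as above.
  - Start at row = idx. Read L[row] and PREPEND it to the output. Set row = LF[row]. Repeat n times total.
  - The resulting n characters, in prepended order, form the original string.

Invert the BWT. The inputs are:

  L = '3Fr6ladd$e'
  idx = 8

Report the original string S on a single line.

Answer: ladder6F3$

Derivation:
LF mapping: 1 3 9 2 8 4 5 6 0 7
Walk LF starting at row 8, prepending L[row]:
  step 1: row=8, L[8]='$', prepend. Next row=LF[8]=0
  step 2: row=0, L[0]='3', prepend. Next row=LF[0]=1
  step 3: row=1, L[1]='F', prepend. Next row=LF[1]=3
  step 4: row=3, L[3]='6', prepend. Next row=LF[3]=2
  step 5: row=2, L[2]='r', prepend. Next row=LF[2]=9
  step 6: row=9, L[9]='e', prepend. Next row=LF[9]=7
  step 7: row=7, L[7]='d', prepend. Next row=LF[7]=6
  step 8: row=6, L[6]='d', prepend. Next row=LF[6]=5
  step 9: row=5, L[5]='a', prepend. Next row=LF[5]=4
  step 10: row=4, L[4]='l', prepend. Next row=LF[4]=8
Reversed output: ladder6F3$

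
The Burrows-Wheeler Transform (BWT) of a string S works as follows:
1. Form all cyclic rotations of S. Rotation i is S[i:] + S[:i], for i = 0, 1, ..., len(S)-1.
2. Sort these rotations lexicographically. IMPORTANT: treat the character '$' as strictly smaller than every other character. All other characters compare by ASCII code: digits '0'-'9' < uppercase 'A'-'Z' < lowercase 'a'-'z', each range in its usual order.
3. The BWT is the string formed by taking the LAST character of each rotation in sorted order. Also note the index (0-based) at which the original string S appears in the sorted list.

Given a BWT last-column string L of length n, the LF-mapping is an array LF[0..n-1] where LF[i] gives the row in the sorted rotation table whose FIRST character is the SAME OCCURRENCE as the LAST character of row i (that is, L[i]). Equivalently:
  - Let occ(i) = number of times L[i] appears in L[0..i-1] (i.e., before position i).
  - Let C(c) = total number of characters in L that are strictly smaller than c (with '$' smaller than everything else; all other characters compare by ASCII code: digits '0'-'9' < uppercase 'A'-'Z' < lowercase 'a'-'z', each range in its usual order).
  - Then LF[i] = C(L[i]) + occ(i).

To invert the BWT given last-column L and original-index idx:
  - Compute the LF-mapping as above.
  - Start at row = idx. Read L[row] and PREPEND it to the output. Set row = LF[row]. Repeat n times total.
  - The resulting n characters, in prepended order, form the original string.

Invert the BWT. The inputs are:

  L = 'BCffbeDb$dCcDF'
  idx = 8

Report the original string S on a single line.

Answer: bbDFfCdceDfCB$

Derivation:
LF mapping: 1 2 12 13 7 11 4 8 0 10 3 9 5 6
Walk LF starting at row 8, prepending L[row]:
  step 1: row=8, L[8]='$', prepend. Next row=LF[8]=0
  step 2: row=0, L[0]='B', prepend. Next row=LF[0]=1
  step 3: row=1, L[1]='C', prepend. Next row=LF[1]=2
  step 4: row=2, L[2]='f', prepend. Next row=LF[2]=12
  step 5: row=12, L[12]='D', prepend. Next row=LF[12]=5
  step 6: row=5, L[5]='e', prepend. Next row=LF[5]=11
  step 7: row=11, L[11]='c', prepend. Next row=LF[11]=9
  step 8: row=9, L[9]='d', prepend. Next row=LF[9]=10
  step 9: row=10, L[10]='C', prepend. Next row=LF[10]=3
  step 10: row=3, L[3]='f', prepend. Next row=LF[3]=13
  step 11: row=13, L[13]='F', prepend. Next row=LF[13]=6
  step 12: row=6, L[6]='D', prepend. Next row=LF[6]=4
  step 13: row=4, L[4]='b', prepend. Next row=LF[4]=7
  step 14: row=7, L[7]='b', prepend. Next row=LF[7]=8
Reversed output: bbDFfCdceDfCB$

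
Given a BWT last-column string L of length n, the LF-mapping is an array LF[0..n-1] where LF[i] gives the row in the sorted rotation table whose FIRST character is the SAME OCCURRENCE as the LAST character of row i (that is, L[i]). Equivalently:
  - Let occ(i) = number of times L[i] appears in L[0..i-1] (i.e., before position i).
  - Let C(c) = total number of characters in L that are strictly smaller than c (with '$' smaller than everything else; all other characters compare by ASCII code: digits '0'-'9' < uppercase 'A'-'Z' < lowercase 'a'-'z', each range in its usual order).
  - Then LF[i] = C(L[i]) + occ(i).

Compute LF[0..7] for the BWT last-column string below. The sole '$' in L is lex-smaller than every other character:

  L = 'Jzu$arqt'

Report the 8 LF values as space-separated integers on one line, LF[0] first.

Answer: 1 7 6 0 2 4 3 5

Derivation:
Char counts: '$':1, 'J':1, 'a':1, 'q':1, 'r':1, 't':1, 'u':1, 'z':1
C (first-col start): C('$')=0, C('J')=1, C('a')=2, C('q')=3, C('r')=4, C('t')=5, C('u')=6, C('z')=7
L[0]='J': occ=0, LF[0]=C('J')+0=1+0=1
L[1]='z': occ=0, LF[1]=C('z')+0=7+0=7
L[2]='u': occ=0, LF[2]=C('u')+0=6+0=6
L[3]='$': occ=0, LF[3]=C('$')+0=0+0=0
L[4]='a': occ=0, LF[4]=C('a')+0=2+0=2
L[5]='r': occ=0, LF[5]=C('r')+0=4+0=4
L[6]='q': occ=0, LF[6]=C('q')+0=3+0=3
L[7]='t': occ=0, LF[7]=C('t')+0=5+0=5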